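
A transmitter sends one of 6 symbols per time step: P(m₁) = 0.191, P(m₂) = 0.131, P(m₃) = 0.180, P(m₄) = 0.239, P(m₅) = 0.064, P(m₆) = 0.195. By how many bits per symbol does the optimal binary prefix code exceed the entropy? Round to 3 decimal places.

0.073 bits

Entropy H = −Σ p log₂ p ≈ 2.4928 bits.
Huffman merges: 8/125+131/1000→39/200; 9/50+191/1000→371/1000; 39/200+39/200→39/100; 239/1000+371/1000→61/100; 39/100+61/100→1. L = 1283/500 ≈ 2.5660.
L − H = 2.5660 − 2.4928 = 0.073 bits.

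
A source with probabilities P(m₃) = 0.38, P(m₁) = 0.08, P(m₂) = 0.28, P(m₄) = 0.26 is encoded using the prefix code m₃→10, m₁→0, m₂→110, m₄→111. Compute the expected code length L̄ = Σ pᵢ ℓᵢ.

2.46 bits/symbol

L̄ = Σ pᵢ·ℓᵢ = 0.38·2 + 0.08·1 + 0.28·3 + 0.26·3 = 2.46 bits/symbol.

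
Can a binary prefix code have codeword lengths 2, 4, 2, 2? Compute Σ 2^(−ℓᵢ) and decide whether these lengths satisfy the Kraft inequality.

With common denominator 2^4 = 16: Σ 2^(−ℓᵢ) = 4/16 + 1/16 + 4/16 + 4/16 = 13/16 = 0.8125.
Kraft's inequality requires Σ ≤ 1; here Σ = 0.8125 ≤ 1, so such a prefix code exists.

0.8125; yes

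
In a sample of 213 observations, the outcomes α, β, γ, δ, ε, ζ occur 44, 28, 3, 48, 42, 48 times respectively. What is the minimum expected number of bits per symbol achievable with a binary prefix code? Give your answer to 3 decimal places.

Probabilities are the counts divided by 213.
Repeatedly combine the two least-probable nodes; the expected code length is the sum of the merged weights.
merge 1/71 + 28/213 → 31/213
merge 31/213 + 14/71 → 73/213
merge 44/213 + 16/71 → 92/213
merge 16/71 + 73/213 → 121/213
merge 92/213 + 121/213 → 1
L = 31/213 + 73/213 + 92/213 + 121/213 + 1 = 530/213 ≈ 2.488 bits/symbol.

2.488 bits/symbol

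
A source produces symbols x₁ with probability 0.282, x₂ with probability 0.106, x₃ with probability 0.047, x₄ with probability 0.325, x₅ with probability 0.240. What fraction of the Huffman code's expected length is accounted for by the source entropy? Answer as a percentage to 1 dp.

96.9%

Entropy H = −Σ p log₂ p ≈ 2.0867 bits.
Huffman merges: 47/1000+53/500→153/1000; 153/1000+6/25→393/1000; 141/500+13/40→607/1000; 393/1000+607/1000→1. L = 2153/1000 ≈ 2.1530.
Efficiency = H/L = 2.0867/2.1530 = 96.9%.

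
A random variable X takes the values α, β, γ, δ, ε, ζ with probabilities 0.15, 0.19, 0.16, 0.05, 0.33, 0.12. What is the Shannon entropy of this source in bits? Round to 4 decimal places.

H = −Σ pᵢ log₂ pᵢ.
−0.15·log₂(0.15) = 0.4105
−0.19·log₂(0.19) = 0.4552
−0.16·log₂(0.16) = 0.4230
−0.05·log₂(0.05) = 0.2161
−0.33·log₂(0.33) = 0.5278
−0.12·log₂(0.12) = 0.3671
Sum ≈ 2.3998 → 2.3998 bits.

2.3998 bits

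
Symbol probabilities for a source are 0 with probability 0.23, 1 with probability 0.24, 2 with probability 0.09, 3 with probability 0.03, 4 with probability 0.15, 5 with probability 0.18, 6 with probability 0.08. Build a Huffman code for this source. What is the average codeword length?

Repeatedly combine the two least-probable nodes; the expected code length is the sum of the merged weights.
merge 3/100 + 2/25 → 11/100
merge 9/100 + 11/100 → 1/5
merge 3/20 + 9/50 → 33/100
merge 1/5 + 23/100 → 43/100
merge 6/25 + 33/100 → 57/100
merge 43/100 + 57/100 → 1
L = 11/100 + 1/5 + 33/100 + 43/100 + 57/100 + 1 = 66/25 = 2.64 bits/symbol.

2.64 bits/symbol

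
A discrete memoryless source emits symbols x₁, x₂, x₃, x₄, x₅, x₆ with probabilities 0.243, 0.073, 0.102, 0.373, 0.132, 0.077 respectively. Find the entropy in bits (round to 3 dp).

2.309 bits

H = −Σ pᵢ log₂ pᵢ.
−0.243·log₂(0.243) = 0.4960
−0.073·log₂(0.073) = 0.2756
−0.102·log₂(0.102) = 0.3359
−0.373·log₂(0.373) = 0.5307
−0.132·log₂(0.132) = 0.3856
−0.077·log₂(0.077) = 0.2848
Sum ≈ 2.3087 → 2.309 bits.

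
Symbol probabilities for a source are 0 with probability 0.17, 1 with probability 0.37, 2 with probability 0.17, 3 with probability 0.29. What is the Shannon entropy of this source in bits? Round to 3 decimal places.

H = −Σ pᵢ log₂ pᵢ.
−0.17·log₂(0.17) = 0.4346
−0.37·log₂(0.37) = 0.5307
−0.17·log₂(0.17) = 0.4346
−0.29·log₂(0.29) = 0.5179
Sum ≈ 1.9178 → 1.918 bits.

1.918 bits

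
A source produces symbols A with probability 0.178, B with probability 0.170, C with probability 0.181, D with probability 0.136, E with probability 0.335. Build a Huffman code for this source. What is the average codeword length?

Repeatedly combine the two least-probable nodes; the expected code length is the sum of the merged weights.
merge 17/125 + 17/100 → 153/500
merge 89/500 + 181/1000 → 359/1000
merge 153/500 + 67/200 → 641/1000
merge 359/1000 + 641/1000 → 1
L = 153/500 + 359/1000 + 641/1000 + 1 = 1153/500 = 2.306 bits/symbol.

2.306 bits/symbol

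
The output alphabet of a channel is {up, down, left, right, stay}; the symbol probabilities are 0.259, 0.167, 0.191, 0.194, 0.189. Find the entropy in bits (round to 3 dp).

H = −Σ pᵢ log₂ pᵢ.
−0.259·log₂(0.259) = 0.5048
−0.167·log₂(0.167) = 0.4312
−0.191·log₂(0.191) = 0.4562
−0.194·log₂(0.194) = 0.4590
−0.189·log₂(0.189) = 0.4543
Sum ≈ 2.3054 → 2.305 bits.

2.305 bits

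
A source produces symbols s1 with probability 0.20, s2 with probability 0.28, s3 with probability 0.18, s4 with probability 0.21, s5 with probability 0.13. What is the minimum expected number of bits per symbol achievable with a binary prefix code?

Repeatedly combine the two least-probable nodes; the expected code length is the sum of the merged weights.
merge 13/100 + 9/50 → 31/100
merge 1/5 + 21/100 → 41/100
merge 7/25 + 31/100 → 59/100
merge 41/100 + 59/100 → 1
L = 31/100 + 41/100 + 59/100 + 1 = 231/100 = 2.31 bits/symbol.

2.31 bits/symbol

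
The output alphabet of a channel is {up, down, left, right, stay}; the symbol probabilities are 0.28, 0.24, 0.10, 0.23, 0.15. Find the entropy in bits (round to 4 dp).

2.2388 bits

H = −Σ pᵢ log₂ pᵢ.
−0.28·log₂(0.28) = 0.5142
−0.24·log₂(0.24) = 0.4941
−0.10·log₂(0.10) = 0.3322
−0.23·log₂(0.23) = 0.4877
−0.15·log₂(0.15) = 0.4105
Sum ≈ 2.2388 → 2.2388 bits.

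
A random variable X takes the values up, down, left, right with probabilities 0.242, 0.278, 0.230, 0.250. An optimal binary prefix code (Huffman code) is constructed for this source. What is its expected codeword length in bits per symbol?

Repeatedly combine the two least-probable nodes; the expected code length is the sum of the merged weights.
merge 23/100 + 121/500 → 59/125
merge 1/4 + 139/500 → 66/125
merge 59/125 + 66/125 → 1
L = 59/125 + 66/125 + 1 = 2 bits/symbol.

2 bits/symbol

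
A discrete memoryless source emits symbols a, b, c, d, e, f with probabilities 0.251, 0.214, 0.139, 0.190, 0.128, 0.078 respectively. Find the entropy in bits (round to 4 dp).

2.4942 bits

H = −Σ pᵢ log₂ pᵢ.
−0.251·log₂(0.251) = 0.5006
−0.214·log₂(0.214) = 0.4760
−0.139·log₂(0.139) = 0.3957
−0.190·log₂(0.190) = 0.4552
−0.128·log₂(0.128) = 0.3796
−0.078·log₂(0.078) = 0.2871
Sum ≈ 2.4942 → 2.4942 bits.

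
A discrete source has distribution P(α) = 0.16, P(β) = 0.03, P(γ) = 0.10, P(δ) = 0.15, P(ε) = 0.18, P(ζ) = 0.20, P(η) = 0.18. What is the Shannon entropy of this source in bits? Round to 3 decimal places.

2.673 bits

H = −Σ pᵢ log₂ pᵢ.
−0.16·log₂(0.16) = 0.4230
−0.03·log₂(0.03) = 0.1518
−0.10·log₂(0.10) = 0.3322
−0.15·log₂(0.15) = 0.4105
−0.18·log₂(0.18) = 0.4453
−0.20·log₂(0.20) = 0.4644
−0.18·log₂(0.18) = 0.4453
Sum ≈ 2.6725 → 2.673 bits.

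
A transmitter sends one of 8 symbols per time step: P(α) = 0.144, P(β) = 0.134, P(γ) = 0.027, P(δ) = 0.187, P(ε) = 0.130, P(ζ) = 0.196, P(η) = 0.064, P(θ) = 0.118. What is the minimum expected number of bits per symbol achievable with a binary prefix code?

2.895 bits/symbol

Repeatedly combine the two least-probable nodes; the expected code length is the sum of the merged weights.
merge 27/1000 + 8/125 → 91/1000
merge 91/1000 + 59/500 → 209/1000
merge 13/100 + 67/500 → 33/125
merge 18/125 + 187/1000 → 331/1000
merge 49/250 + 209/1000 → 81/200
merge 33/125 + 331/1000 → 119/200
merge 81/200 + 119/200 → 1
L = 91/1000 + 209/1000 + 33/125 + 331/1000 + 81/200 + 119/200 + 1 = 579/200 = 2.895 bits/symbol.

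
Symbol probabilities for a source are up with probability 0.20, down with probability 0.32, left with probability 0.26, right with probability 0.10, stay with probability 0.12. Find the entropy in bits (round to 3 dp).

2.195 bits

H = −Σ pᵢ log₂ pᵢ.
−0.20·log₂(0.20) = 0.4644
−0.32·log₂(0.32) = 0.5260
−0.26·log₂(0.26) = 0.5053
−0.10·log₂(0.10) = 0.3322
−0.12·log₂(0.12) = 0.3671
Sum ≈ 2.1950 → 2.195 bits.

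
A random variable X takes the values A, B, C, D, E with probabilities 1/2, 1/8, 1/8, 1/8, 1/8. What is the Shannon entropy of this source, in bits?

Each probability is a power of 1/2, so log₂(1/p) is an integer.
H = Σ p·log₂(1/p) = 1/2·1 + 1/8·3 + 1/8·3 + 1/8·3 + 1/8·3 = 2 bits.

2 bits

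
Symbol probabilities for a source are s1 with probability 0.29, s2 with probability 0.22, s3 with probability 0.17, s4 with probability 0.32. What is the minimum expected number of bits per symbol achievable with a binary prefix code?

2 bits/symbol

Repeatedly combine the two least-probable nodes; the expected code length is the sum of the merged weights.
merge 17/100 + 11/50 → 39/100
merge 29/100 + 8/25 → 61/100
merge 39/100 + 61/100 → 1
L = 39/100 + 61/100 + 1 = 2 bits/symbol.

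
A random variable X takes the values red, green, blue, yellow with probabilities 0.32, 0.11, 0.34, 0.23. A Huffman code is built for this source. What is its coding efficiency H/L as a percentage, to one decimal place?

94.7%

Entropy H = −Σ p log₂ p ≈ 1.8932 bits.
Huffman merges: 11/100+23/100→17/50; 8/25+17/50→33/50; 17/50+33/50→1. L = 2 ≈ 2.0000.
Efficiency = H/L = 1.8932/2.0000 = 94.7%.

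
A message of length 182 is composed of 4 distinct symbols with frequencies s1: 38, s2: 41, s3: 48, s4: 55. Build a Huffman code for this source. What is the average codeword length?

Probabilities are the counts divided by 182.
Repeatedly combine the two least-probable nodes; the expected code length is the sum of the merged weights.
merge 19/91 + 41/182 → 79/182
merge 24/91 + 55/182 → 103/182
merge 79/182 + 103/182 → 1
L = 79/182 + 103/182 + 1 = 2 bits/symbol.

2 bits/symbol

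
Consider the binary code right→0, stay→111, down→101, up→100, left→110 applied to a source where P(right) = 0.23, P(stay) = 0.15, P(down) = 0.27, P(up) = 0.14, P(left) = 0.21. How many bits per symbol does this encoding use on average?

2.54 bits/symbol

L̄ = Σ pᵢ·ℓᵢ = 0.23·1 + 0.15·3 + 0.27·3 + 0.14·3 + 0.21·3 = 2.54 bits/symbol.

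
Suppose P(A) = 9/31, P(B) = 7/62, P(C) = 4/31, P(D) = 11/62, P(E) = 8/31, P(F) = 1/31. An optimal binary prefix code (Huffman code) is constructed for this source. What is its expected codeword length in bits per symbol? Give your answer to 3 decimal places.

Repeatedly combine the two least-probable nodes; the expected code length is the sum of the merged weights.
merge 1/31 + 7/62 → 9/62
merge 4/31 + 9/62 → 17/62
merge 11/62 + 8/31 → 27/62
merge 17/62 + 9/31 → 35/62
merge 27/62 + 35/62 → 1
L = 9/62 + 17/62 + 27/62 + 35/62 + 1 = 75/31 ≈ 2.419 bits/symbol.

2.419 bits/symbol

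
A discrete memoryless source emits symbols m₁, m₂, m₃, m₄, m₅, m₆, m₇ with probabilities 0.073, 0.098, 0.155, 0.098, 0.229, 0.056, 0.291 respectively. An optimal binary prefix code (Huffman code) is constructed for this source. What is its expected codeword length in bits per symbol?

2.609 bits/symbol

Repeatedly combine the two least-probable nodes; the expected code length is the sum of the merged weights.
merge 7/125 + 73/1000 → 129/1000
merge 49/500 + 49/500 → 49/250
merge 129/1000 + 31/200 → 71/250
merge 49/250 + 229/1000 → 17/40
merge 71/250 + 291/1000 → 23/40
merge 17/40 + 23/40 → 1
L = 129/1000 + 49/250 + 71/250 + 17/40 + 23/40 + 1 = 2609/1000 = 2.609 bits/symbol.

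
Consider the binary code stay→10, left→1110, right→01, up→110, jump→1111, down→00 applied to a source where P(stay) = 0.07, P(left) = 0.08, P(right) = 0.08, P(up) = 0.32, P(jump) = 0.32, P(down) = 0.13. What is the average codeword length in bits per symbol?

L̄ = Σ pᵢ·ℓᵢ = 0.07·2 + 0.08·4 + 0.08·2 + 0.32·3 + 0.32·4 + 0.13·2 = 3.12 bits/symbol.

3.12 bits/symbol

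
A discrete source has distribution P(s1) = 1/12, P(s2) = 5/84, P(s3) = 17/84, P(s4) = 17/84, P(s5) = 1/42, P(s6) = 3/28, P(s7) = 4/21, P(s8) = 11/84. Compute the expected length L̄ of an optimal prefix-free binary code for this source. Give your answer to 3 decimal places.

2.845 bits/symbol

Repeatedly combine the two least-probable nodes; the expected code length is the sum of the merged weights.
merge 1/42 + 5/84 → 1/12
merge 1/12 + 1/12 → 1/6
merge 3/28 + 11/84 → 5/21
merge 1/6 + 4/21 → 5/14
merge 17/84 + 17/84 → 17/42
merge 5/21 + 5/14 → 25/42
merge 17/42 + 25/42 → 1
L = 1/12 + 1/6 + 5/21 + 5/14 + 17/42 + 25/42 + 1 = 239/84 ≈ 2.845 bits/symbol.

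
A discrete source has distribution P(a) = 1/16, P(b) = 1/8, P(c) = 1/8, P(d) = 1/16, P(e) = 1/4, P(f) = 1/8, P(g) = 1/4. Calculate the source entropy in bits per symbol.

Each probability is a power of 1/2, so log₂(1/p) is an integer.
H = Σ p·log₂(1/p) = 1/16·4 + 1/8·3 + 1/8·3 + 1/16·4 + 1/4·2 + 1/8·3 + 1/4·2 = 2.625 bits.

2.625 bits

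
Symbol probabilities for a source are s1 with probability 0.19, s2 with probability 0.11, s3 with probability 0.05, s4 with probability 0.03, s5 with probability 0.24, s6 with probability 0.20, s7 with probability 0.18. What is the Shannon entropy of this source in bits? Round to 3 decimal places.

2.577 bits

H = −Σ pᵢ log₂ pᵢ.
−0.19·log₂(0.19) = 0.4552
−0.11·log₂(0.11) = 0.3503
−0.05·log₂(0.05) = 0.2161
−0.03·log₂(0.03) = 0.1518
−0.24·log₂(0.24) = 0.4941
−0.20·log₂(0.20) = 0.4644
−0.18·log₂(0.18) = 0.4453
Sum ≈ 2.5772 → 2.577 bits.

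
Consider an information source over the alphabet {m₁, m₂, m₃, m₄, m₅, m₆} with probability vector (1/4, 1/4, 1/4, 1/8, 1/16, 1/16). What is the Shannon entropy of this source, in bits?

2.375 bits

Each probability is a power of 1/2, so log₂(1/p) is an integer.
H = Σ p·log₂(1/p) = 1/4·2 + 1/4·2 + 1/4·2 + 1/8·3 + 1/16·4 + 1/16·4 = 2.375 bits.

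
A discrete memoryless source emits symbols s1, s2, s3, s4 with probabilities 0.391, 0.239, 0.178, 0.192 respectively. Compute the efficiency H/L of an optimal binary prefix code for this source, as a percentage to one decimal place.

Entropy H = −Σ p log₂ p ≈ 1.9236 bits.
Huffman merges: 89/500+24/125→37/100; 239/1000+37/100→609/1000; 391/1000+609/1000→1. L = 1979/1000 ≈ 1.9790.
Efficiency = H/L = 1.9236/1.9790 = 97.2%.

97.2%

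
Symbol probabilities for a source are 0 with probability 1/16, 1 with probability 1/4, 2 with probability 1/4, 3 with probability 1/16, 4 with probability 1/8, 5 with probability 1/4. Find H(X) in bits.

Each probability is a power of 1/2, so log₂(1/p) is an integer.
H = Σ p·log₂(1/p) = 1/16·4 + 1/4·2 + 1/4·2 + 1/16·4 + 1/8·3 + 1/4·2 = 2.375 bits.

2.375 bits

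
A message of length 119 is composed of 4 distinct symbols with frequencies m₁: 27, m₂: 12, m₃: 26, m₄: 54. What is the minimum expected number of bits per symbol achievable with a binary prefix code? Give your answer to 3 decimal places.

1.866 bits/symbol

Probabilities are the counts divided by 119.
Repeatedly combine the two least-probable nodes; the expected code length is the sum of the merged weights.
merge 12/119 + 26/119 → 38/119
merge 27/119 + 38/119 → 65/119
merge 54/119 + 65/119 → 1
L = 38/119 + 65/119 + 1 = 222/119 ≈ 1.866 bits/symbol.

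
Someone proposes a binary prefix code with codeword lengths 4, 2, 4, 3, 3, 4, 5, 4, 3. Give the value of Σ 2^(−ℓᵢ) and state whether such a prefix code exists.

With common denominator 2^5 = 32: Σ 2^(−ℓᵢ) = 2/32 + 8/32 + 2/32 + 4/32 + 4/32 + 2/32 + 1/32 + 2/32 + 4/32 = 29/32 = 0.90625.
Kraft's inequality requires Σ ≤ 1; here Σ = 0.90625 ≤ 1, so such a prefix code exists.

0.90625; yes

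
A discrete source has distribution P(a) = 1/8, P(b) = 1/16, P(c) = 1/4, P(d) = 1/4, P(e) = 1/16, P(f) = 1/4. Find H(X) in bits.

2.375 bits

Each probability is a power of 1/2, so log₂(1/p) is an integer.
H = Σ p·log₂(1/p) = 1/8·3 + 1/16·4 + 1/4·2 + 1/4·2 + 1/16·4 + 1/4·2 = 2.375 bits.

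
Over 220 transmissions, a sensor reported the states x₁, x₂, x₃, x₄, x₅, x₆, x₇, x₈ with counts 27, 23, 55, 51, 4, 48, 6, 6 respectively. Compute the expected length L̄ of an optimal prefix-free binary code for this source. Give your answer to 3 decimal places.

2.595 bits/symbol

Probabilities are the counts divided by 220.
Repeatedly combine the two least-probable nodes; the expected code length is the sum of the merged weights.
merge 1/55 + 3/110 → 1/22
merge 3/110 + 1/22 → 4/55
merge 4/55 + 23/220 → 39/220
merge 27/220 + 39/220 → 3/10
merge 12/55 + 51/220 → 9/20
merge 1/4 + 3/10 → 11/20
merge 9/20 + 11/20 → 1
L = 1/22 + 4/55 + 39/220 + 3/10 + 9/20 + 11/20 + 1 = 571/220 ≈ 2.595 bits/symbol.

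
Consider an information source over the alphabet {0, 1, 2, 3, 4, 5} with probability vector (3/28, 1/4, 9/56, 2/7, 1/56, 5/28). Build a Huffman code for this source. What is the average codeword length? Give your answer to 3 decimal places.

Repeatedly combine the two least-probable nodes; the expected code length is the sum of the merged weights.
merge 1/56 + 3/28 → 1/8
merge 1/8 + 9/56 → 2/7
merge 5/28 + 1/4 → 3/7
merge 2/7 + 2/7 → 4/7
merge 3/7 + 4/7 → 1
L = 1/8 + 2/7 + 3/7 + 4/7 + 1 = 135/56 ≈ 2.411 bits/symbol.

2.411 bits/symbol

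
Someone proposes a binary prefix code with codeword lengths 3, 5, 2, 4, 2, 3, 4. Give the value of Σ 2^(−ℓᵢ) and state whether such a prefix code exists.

0.90625; yes

With common denominator 2^5 = 32: Σ 2^(−ℓᵢ) = 4/32 + 1/32 + 8/32 + 2/32 + 8/32 + 4/32 + 2/32 = 29/32 = 0.90625.
Kraft's inequality requires Σ ≤ 1; here Σ = 0.90625 ≤ 1, so such a prefix code exists.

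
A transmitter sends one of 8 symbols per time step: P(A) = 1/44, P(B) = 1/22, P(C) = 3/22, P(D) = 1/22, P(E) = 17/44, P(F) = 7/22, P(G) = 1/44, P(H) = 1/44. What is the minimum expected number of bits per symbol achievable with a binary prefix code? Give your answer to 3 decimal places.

Repeatedly combine the two least-probable nodes; the expected code length is the sum of the merged weights.
merge 1/44 + 1/44 → 1/22
merge 1/44 + 1/22 → 3/44
merge 1/22 + 1/22 → 1/11
merge 3/44 + 1/11 → 7/44
merge 3/22 + 7/44 → 13/44
merge 13/44 + 7/22 → 27/44
merge 17/44 + 27/44 → 1
L = 1/22 + 3/44 + 1/11 + 7/44 + 13/44 + 27/44 + 1 = 25/11 ≈ 2.273 bits/symbol.

2.273 bits/symbol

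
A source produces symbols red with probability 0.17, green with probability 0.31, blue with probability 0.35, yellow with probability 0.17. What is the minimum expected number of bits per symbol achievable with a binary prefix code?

1.99 bits/symbol

Repeatedly combine the two least-probable nodes; the expected code length is the sum of the merged weights.
merge 17/100 + 17/100 → 17/50
merge 31/100 + 17/50 → 13/20
merge 7/20 + 13/20 → 1
L = 17/50 + 13/20 + 1 = 199/100 = 1.99 bits/symbol.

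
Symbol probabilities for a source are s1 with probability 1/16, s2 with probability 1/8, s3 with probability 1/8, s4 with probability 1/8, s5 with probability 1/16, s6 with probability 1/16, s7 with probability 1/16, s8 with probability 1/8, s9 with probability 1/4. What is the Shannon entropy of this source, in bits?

Each probability is a power of 1/2, so log₂(1/p) is an integer.
H = Σ p·log₂(1/p) = 1/16·4 + 1/8·3 + 1/8·3 + 1/8·3 + 1/16·4 + 1/16·4 + 1/16·4 + 1/8·3 + 1/4·2 = 3 bits.

3 bits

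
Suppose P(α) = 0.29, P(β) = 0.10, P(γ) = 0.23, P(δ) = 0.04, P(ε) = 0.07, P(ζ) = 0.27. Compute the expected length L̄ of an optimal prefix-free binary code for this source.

Repeatedly combine the two least-probable nodes; the expected code length is the sum of the merged weights.
merge 1/25 + 7/100 → 11/100
merge 1/10 + 11/100 → 21/100
merge 21/100 + 23/100 → 11/25
merge 27/100 + 29/100 → 14/25
merge 11/25 + 14/25 → 1
L = 11/100 + 21/100 + 11/25 + 14/25 + 1 = 58/25 = 2.32 bits/symbol.

2.32 bits/symbol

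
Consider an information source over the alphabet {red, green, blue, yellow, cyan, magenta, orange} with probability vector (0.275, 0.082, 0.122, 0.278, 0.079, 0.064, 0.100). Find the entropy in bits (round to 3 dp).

H = −Σ pᵢ log₂ pᵢ.
−0.275·log₂(0.275) = 0.5122
−0.082·log₂(0.082) = 0.2959
−0.122·log₂(0.122) = 0.3703
−0.278·log₂(0.278) = 0.5134
−0.079·log₂(0.079) = 0.2893
−0.064·log₂(0.064) = 0.2538
−0.100·log₂(0.100) = 0.3322
Sum ≈ 2.5671 → 2.567 bits.

2.567 bits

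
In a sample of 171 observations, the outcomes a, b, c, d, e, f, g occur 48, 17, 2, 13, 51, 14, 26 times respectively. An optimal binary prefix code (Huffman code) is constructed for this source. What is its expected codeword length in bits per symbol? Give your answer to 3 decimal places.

Probabilities are the counts divided by 171.
Repeatedly combine the two least-probable nodes; the expected code length is the sum of the merged weights.
merge 2/171 + 13/171 → 5/57
merge 14/171 + 5/57 → 29/171
merge 17/171 + 26/171 → 43/171
merge 29/171 + 43/171 → 8/19
merge 16/57 + 17/57 → 11/19
merge 8/19 + 11/19 → 1
L = 5/57 + 29/171 + 43/171 + 8/19 + 11/19 + 1 = 143/57 ≈ 2.509 bits/symbol.

2.509 bits/symbol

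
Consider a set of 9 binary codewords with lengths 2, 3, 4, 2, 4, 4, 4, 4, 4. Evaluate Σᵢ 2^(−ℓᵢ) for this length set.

1

With common denominator 2^4 = 16: Σ 2^(−ℓᵢ) = 4/16 + 2/16 + 1/16 + 4/16 + 1/16 + 1/16 + 1/16 + 1/16 + 1/16 = 16/16 = 1.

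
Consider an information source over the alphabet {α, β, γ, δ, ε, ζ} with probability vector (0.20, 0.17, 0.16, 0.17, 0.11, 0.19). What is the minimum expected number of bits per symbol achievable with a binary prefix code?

Repeatedly combine the two least-probable nodes; the expected code length is the sum of the merged weights.
merge 11/100 + 4/25 → 27/100
merge 17/100 + 17/100 → 17/50
merge 19/100 + 1/5 → 39/100
merge 27/100 + 17/50 → 61/100
merge 39/100 + 61/100 → 1
L = 27/100 + 17/50 + 39/100 + 61/100 + 1 = 261/100 = 2.61 bits/symbol.

2.61 bits/symbol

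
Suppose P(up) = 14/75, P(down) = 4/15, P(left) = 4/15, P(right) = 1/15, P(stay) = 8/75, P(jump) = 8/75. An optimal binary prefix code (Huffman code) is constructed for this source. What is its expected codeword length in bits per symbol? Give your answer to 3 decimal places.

2.453 bits/symbol

Repeatedly combine the two least-probable nodes; the expected code length is the sum of the merged weights.
merge 1/15 + 8/75 → 13/75
merge 8/75 + 13/75 → 7/25
merge 14/75 + 4/15 → 34/75
merge 4/15 + 7/25 → 41/75
merge 34/75 + 41/75 → 1
L = 13/75 + 7/25 + 34/75 + 41/75 + 1 = 184/75 ≈ 2.453 bits/symbol.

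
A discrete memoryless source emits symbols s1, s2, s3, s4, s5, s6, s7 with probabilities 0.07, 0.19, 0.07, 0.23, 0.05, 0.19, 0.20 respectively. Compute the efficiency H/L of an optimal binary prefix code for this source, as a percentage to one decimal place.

Entropy H = −Σ p log₂ p ≈ 2.6157 bits.
Huffman merges: 1/20+7/100→3/25; 7/100+3/25→19/100; 19/100+19/100→19/50; 19/100+1/5→39/100; 23/100+19/50→61/100; 39/100+61/100→1. L = 269/100 ≈ 2.6900.
Efficiency = H/L = 2.6157/2.6900 = 97.2%.

97.2%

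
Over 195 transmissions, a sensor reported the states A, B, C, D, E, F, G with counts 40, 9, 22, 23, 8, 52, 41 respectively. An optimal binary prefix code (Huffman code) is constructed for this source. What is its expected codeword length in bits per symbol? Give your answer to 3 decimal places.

2.605 bits/symbol

Probabilities are the counts divided by 195.
Repeatedly combine the two least-probable nodes; the expected code length is the sum of the merged weights.
merge 8/195 + 3/65 → 17/195
merge 17/195 + 22/195 → 1/5
merge 23/195 + 1/5 → 62/195
merge 8/39 + 41/195 → 27/65
merge 4/15 + 62/195 → 38/65
merge 27/65 + 38/65 → 1
L = 17/195 + 1/5 + 62/195 + 27/65 + 38/65 + 1 = 508/195 ≈ 2.605 bits/symbol.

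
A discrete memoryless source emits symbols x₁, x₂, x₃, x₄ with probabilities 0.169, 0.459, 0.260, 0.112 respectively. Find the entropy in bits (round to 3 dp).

1.808 bits

H = −Σ pᵢ log₂ pᵢ.
−0.169·log₂(0.169) = 0.4335
−0.459·log₂(0.459) = 0.5157
−0.260·log₂(0.260) = 0.5053
−0.112·log₂(0.112) = 0.3537
Sum ≈ 1.8082 → 1.808 bits.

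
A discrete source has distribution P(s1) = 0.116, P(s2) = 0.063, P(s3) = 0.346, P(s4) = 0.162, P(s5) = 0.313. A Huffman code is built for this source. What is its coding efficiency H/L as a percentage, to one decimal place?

Entropy H = −Σ p log₂ p ≈ 2.0915 bits.
Huffman merges: 63/1000+29/250→179/1000; 81/500+179/1000→341/1000; 313/1000+341/1000→327/500; 173/500+327/500→1. L = 1087/500 ≈ 2.1740.
Efficiency = H/L = 2.0915/2.1740 = 96.2%.

96.2%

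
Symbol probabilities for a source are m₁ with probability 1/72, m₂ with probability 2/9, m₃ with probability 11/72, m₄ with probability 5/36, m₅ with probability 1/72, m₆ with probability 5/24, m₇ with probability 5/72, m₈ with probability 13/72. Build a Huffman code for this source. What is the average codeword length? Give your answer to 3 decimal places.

2.694 bits/symbol

Repeatedly combine the two least-probable nodes; the expected code length is the sum of the merged weights.
merge 1/72 + 1/72 → 1/36
merge 1/36 + 5/72 → 7/72
merge 7/72 + 5/36 → 17/72
merge 11/72 + 13/72 → 1/3
merge 5/24 + 2/9 → 31/72
merge 17/72 + 1/3 → 41/72
merge 31/72 + 41/72 → 1
L = 1/36 + 7/72 + 17/72 + 1/3 + 31/72 + 41/72 + 1 = 97/36 ≈ 2.694 bits/symbol.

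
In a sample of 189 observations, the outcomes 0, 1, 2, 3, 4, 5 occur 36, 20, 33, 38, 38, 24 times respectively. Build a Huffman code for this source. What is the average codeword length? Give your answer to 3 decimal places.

2.598 bits/symbol

Probabilities are the counts divided by 189.
Repeatedly combine the two least-probable nodes; the expected code length is the sum of the merged weights.
merge 20/189 + 8/63 → 44/189
merge 11/63 + 4/21 → 23/63
merge 38/189 + 38/189 → 76/189
merge 44/189 + 23/63 → 113/189
merge 76/189 + 113/189 → 1
L = 44/189 + 23/63 + 76/189 + 113/189 + 1 = 491/189 ≈ 2.598 bits/symbol.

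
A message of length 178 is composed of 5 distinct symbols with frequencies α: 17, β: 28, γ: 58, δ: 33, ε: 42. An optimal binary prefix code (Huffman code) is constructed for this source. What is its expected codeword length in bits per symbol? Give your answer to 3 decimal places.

Probabilities are the counts divided by 178.
Repeatedly combine the two least-probable nodes; the expected code length is the sum of the merged weights.
merge 17/178 + 14/89 → 45/178
merge 33/178 + 21/89 → 75/178
merge 45/178 + 29/89 → 103/178
merge 75/178 + 103/178 → 1
L = 45/178 + 75/178 + 103/178 + 1 = 401/178 ≈ 2.253 bits/symbol.

2.253 bits/symbol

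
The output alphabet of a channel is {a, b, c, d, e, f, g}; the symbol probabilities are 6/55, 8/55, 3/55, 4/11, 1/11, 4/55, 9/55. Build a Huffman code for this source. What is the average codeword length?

2.6 bits/symbol

Repeatedly combine the two least-probable nodes; the expected code length is the sum of the merged weights.
merge 3/55 + 4/55 → 7/55
merge 1/11 + 6/55 → 1/5
merge 7/55 + 8/55 → 3/11
merge 9/55 + 1/5 → 4/11
merge 3/11 + 4/11 → 7/11
merge 4/11 + 7/11 → 1
L = 7/55 + 1/5 + 3/11 + 4/11 + 7/11 + 1 = 13/5 = 2.6 bits/symbol.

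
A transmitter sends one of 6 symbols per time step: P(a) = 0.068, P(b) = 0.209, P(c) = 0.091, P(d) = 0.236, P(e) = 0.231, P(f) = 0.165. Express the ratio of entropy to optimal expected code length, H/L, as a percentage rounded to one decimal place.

99.0%

Entropy H = −Σ p log₂ p ≈ 2.4593 bits.
Huffman merges: 17/250+91/1000→159/1000; 159/1000+33/200→81/250; 209/1000+231/1000→11/25; 59/250+81/250→14/25; 11/25+14/25→1. L = 2483/1000 ≈ 2.4830.
Efficiency = H/L = 2.4593/2.4830 = 99.0%.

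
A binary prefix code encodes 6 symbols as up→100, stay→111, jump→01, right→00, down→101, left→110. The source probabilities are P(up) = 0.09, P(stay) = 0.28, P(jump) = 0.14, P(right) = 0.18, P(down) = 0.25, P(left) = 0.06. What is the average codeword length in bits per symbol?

L̄ = Σ pᵢ·ℓᵢ = 0.09·3 + 0.28·3 + 0.14·2 + 0.18·2 + 0.25·3 + 0.06·3 = 2.68 bits/symbol.

2.68 bits/symbol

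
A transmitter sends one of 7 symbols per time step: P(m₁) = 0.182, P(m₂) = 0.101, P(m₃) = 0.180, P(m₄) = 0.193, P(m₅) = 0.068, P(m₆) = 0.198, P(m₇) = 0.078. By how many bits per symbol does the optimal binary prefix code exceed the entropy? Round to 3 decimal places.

Entropy H = −Σ p log₂ p ≈ 2.6982 bits.
Huffman merges: 17/250+39/500→73/500; 101/1000+73/500→247/1000; 9/50+91/500→181/500; 193/1000+99/500→391/1000; 247/1000+181/500→609/1000; 391/1000+609/1000→1. L = 551/200 ≈ 2.7550.
L − H = 2.7550 − 2.6982 = 0.057 bits.

0.057 bits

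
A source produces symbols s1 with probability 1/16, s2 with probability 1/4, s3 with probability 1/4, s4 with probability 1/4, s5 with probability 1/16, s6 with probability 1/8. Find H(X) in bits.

Each probability is a power of 1/2, so log₂(1/p) is an integer.
H = Σ p·log₂(1/p) = 1/16·4 + 1/4·2 + 1/4·2 + 1/4·2 + 1/16·4 + 1/8·3 = 2.375 bits.

2.375 bits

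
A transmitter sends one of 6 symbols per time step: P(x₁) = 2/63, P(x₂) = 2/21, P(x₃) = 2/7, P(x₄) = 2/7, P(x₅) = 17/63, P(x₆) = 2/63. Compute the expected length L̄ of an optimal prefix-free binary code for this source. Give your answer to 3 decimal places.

2.222 bits/symbol

Repeatedly combine the two least-probable nodes; the expected code length is the sum of the merged weights.
merge 2/63 + 2/63 → 4/63
merge 4/63 + 2/21 → 10/63
merge 10/63 + 17/63 → 3/7
merge 2/7 + 2/7 → 4/7
merge 3/7 + 4/7 → 1
L = 4/63 + 10/63 + 3/7 + 4/7 + 1 = 20/9 ≈ 2.222 bits/symbol.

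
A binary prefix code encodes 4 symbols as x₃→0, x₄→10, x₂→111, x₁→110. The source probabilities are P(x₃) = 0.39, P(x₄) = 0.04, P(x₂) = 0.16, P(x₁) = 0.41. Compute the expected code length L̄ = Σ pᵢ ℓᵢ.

2.18 bits/symbol

L̄ = Σ pᵢ·ℓᵢ = 0.39·1 + 0.04·2 + 0.16·3 + 0.41·3 = 2.18 bits/symbol.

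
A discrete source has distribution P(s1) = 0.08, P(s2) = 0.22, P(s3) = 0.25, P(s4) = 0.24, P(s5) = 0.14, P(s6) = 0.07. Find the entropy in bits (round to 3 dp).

H = −Σ pᵢ log₂ pᵢ.
−0.08·log₂(0.08) = 0.2915
−0.22·log₂(0.22) = 0.4806
−0.25·log₂(0.25) = 0.5000
−0.24·log₂(0.24) = 0.4941
−0.14·log₂(0.14) = 0.3971
−0.07·log₂(0.07) = 0.2686
Sum ≈ 2.4319 → 2.432 bits.

2.432 bits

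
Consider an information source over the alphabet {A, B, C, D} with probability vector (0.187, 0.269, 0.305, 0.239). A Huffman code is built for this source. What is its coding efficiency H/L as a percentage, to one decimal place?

98.9%

Entropy H = −Σ p log₂ p ≈ 1.9779 bits.
Huffman merges: 187/1000+239/1000→213/500; 269/1000+61/200→287/500; 213/500+287/500→1. L = 2 ≈ 2.0000.
Efficiency = H/L = 1.9779/2.0000 = 98.9%.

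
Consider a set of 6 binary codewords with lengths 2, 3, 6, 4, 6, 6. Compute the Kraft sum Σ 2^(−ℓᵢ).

With common denominator 2^6 = 64: Σ 2^(−ℓᵢ) = 16/64 + 8/64 + 1/64 + 4/64 + 1/64 + 1/64 = 31/64 = 0.484375.

0.484375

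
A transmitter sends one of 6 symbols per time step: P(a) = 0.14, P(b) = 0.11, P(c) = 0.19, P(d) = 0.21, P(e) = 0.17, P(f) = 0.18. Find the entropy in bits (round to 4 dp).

H = −Σ pᵢ log₂ pᵢ.
−0.14·log₂(0.14) = 0.3971
−0.11·log₂(0.11) = 0.3503
−0.19·log₂(0.19) = 0.4552
−0.21·log₂(0.21) = 0.4728
−0.17·log₂(0.17) = 0.4346
−0.18·log₂(0.18) = 0.4453
Sum ≈ 2.5553 → 2.5553 bits.

2.5553 bits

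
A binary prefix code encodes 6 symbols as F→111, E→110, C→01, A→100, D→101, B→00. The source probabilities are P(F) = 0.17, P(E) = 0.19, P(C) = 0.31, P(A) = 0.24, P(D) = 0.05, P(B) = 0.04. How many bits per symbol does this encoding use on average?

L̄ = Σ pᵢ·ℓᵢ = 0.17·3 + 0.19·3 + 0.31·2 + 0.24·3 + 0.05·3 + 0.04·2 = 2.65 bits/symbol.

2.65 bits/symbol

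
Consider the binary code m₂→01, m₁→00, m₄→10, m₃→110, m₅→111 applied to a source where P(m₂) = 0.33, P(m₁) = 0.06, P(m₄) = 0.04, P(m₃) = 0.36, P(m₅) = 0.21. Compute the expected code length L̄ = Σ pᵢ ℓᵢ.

L̄ = Σ pᵢ·ℓᵢ = 0.33·2 + 0.06·2 + 0.04·2 + 0.36·3 + 0.21·3 = 2.57 bits/symbol.

2.57 bits/symbol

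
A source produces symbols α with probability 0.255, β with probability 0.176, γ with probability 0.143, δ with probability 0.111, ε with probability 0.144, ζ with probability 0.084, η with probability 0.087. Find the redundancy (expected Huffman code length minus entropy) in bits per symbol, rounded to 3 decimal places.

0.034 bits

Entropy H = −Σ p log₂ p ≈ 2.7064 bits.
Huffman merges: 21/250+87/1000→171/1000; 111/1000+143/1000→127/500; 18/125+171/1000→63/200; 22/125+127/500→43/100; 51/200+63/200→57/100; 43/100+57/100→1. L = 137/50 ≈ 2.7400.
L − H = 2.7400 − 2.7064 = 0.034 bits.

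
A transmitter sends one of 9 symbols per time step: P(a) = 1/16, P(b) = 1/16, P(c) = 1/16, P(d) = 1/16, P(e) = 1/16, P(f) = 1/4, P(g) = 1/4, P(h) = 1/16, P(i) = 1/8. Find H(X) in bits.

2.875 bits

Each probability is a power of 1/2, so log₂(1/p) is an integer.
H = Σ p·log₂(1/p) = 1/16·4 + 1/16·4 + 1/16·4 + 1/16·4 + 1/16·4 + 1/4·2 + 1/4·2 + 1/16·4 + 1/8·3 = 2.875 bits.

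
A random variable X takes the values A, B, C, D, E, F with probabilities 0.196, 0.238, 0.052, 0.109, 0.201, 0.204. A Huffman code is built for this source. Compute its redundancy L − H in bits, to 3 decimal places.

0.061 bits

Entropy H = −Σ p log₂ p ≈ 2.4571 bits.
Huffman merges: 13/250+109/1000→161/1000; 161/1000+49/250→357/1000; 201/1000+51/250→81/200; 119/500+357/1000→119/200; 81/200+119/200→1. L = 1259/500 ≈ 2.5180.
L − H = 2.5180 − 2.4571 = 0.061 bits.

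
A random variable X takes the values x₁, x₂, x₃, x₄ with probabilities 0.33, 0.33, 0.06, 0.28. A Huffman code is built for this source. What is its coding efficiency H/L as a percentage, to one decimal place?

90.7%

Entropy H = −Σ p log₂ p ≈ 1.8134 bits.
Huffman merges: 3/50+7/25→17/50; 33/100+33/100→33/50; 17/50+33/50→1. L = 2 ≈ 2.0000.
Efficiency = H/L = 1.8134/2.0000 = 90.7%.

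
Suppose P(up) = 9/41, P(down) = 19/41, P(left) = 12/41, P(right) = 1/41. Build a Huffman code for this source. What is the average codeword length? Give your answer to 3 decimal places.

Repeatedly combine the two least-probable nodes; the expected code length is the sum of the merged weights.
merge 1/41 + 9/41 → 10/41
merge 10/41 + 12/41 → 22/41
merge 19/41 + 22/41 → 1
L = 10/41 + 22/41 + 1 = 73/41 ≈ 1.780 bits/symbol.

1.780 bits/symbol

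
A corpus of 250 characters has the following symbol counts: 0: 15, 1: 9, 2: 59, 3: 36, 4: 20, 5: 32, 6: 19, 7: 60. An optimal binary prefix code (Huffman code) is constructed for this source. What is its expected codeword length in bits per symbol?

2.776 bits/symbol

Probabilities are the counts divided by 250.
Repeatedly combine the two least-probable nodes; the expected code length is the sum of the merged weights.
merge 9/250 + 3/50 → 12/125
merge 19/250 + 2/25 → 39/250
merge 12/125 + 16/125 → 28/125
merge 18/125 + 39/250 → 3/10
merge 28/125 + 59/250 → 23/50
merge 6/25 + 3/10 → 27/50
merge 23/50 + 27/50 → 1
L = 12/125 + 39/250 + 28/125 + 3/10 + 23/50 + 27/50 + 1 = 347/125 = 2.776 bits/symbol.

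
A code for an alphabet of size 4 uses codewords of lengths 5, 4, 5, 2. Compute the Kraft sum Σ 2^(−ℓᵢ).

With common denominator 2^5 = 32: Σ 2^(−ℓᵢ) = 1/32 + 2/32 + 1/32 + 8/32 = 12/32 = 0.375.

0.375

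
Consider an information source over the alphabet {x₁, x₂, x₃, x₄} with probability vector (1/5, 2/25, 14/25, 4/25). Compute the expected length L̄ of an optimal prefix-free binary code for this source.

Repeatedly combine the two least-probable nodes; the expected code length is the sum of the merged weights.
merge 2/25 + 4/25 → 6/25
merge 1/5 + 6/25 → 11/25
merge 11/25 + 14/25 → 1
L = 6/25 + 11/25 + 1 = 42/25 = 1.68 bits/symbol.

1.68 bits/symbol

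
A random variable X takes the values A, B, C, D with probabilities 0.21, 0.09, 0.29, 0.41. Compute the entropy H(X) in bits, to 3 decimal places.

1.831 bits

H = −Σ pᵢ log₂ pᵢ.
−0.21·log₂(0.21) = 0.4728
−0.09·log₂(0.09) = 0.3127
−0.29·log₂(0.29) = 0.5179
−0.41·log₂(0.41) = 0.5274
Sum ≈ 1.8308 → 1.831 bits.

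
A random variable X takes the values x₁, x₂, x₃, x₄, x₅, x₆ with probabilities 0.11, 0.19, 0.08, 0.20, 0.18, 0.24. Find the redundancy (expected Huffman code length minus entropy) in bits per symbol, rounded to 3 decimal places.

0.059 bits

Entropy H = −Σ p log₂ p ≈ 2.5008 bits.
Huffman merges: 2/25+11/100→19/100; 9/50+19/100→37/100; 19/100+1/5→39/100; 6/25+37/100→61/100; 39/100+61/100→1. L = 64/25 ≈ 2.5600.
L − H = 2.5600 − 2.5008 = 0.059 bits.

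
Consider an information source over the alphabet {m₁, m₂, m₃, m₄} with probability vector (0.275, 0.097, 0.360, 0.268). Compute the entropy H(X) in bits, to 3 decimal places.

H = −Σ pᵢ log₂ pᵢ.
−0.275·log₂(0.275) = 0.5122
−0.097·log₂(0.097) = 0.3265
−0.360·log₂(0.360) = 0.5306
−0.268·log₂(0.268) = 0.5091
Sum ≈ 1.8784 → 1.878 bits.

1.878 bits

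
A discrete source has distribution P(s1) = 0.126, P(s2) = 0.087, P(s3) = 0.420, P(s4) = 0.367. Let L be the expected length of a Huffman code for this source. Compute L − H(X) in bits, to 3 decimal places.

Entropy H = −Σ p log₂ p ≈ 1.7394 bits.
Huffman merges: 87/1000+63/500→213/1000; 213/1000+367/1000→29/50; 21/50+29/50→1. L = 1793/1000 ≈ 1.7930.
L − H = 1.7930 − 1.7394 = 0.054 bits.

0.054 bits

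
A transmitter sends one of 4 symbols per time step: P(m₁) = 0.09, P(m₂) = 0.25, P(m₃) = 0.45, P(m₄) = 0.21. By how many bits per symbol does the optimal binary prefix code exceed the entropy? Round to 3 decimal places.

0.046 bits

Entropy H = −Σ p log₂ p ≈ 1.8039 bits.
Huffman merges: 9/100+21/100→3/10; 1/4+3/10→11/20; 9/20+11/20→1. L = 37/20 ≈ 1.8500.
L − H = 1.8500 − 1.8039 = 0.046 bits.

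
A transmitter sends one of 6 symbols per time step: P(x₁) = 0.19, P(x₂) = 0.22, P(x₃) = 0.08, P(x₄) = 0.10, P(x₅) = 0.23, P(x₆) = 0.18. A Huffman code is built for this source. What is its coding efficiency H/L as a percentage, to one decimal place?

Entropy H = −Σ p log₂ p ≈ 2.4925 bits.
Huffman merges: 2/25+1/10→9/50; 9/50+9/50→9/25; 19/100+11/50→41/100; 23/100+9/25→59/100; 41/100+59/100→1. L = 127/50 ≈ 2.5400.
Efficiency = H/L = 2.4925/2.5400 = 98.1%.

98.1%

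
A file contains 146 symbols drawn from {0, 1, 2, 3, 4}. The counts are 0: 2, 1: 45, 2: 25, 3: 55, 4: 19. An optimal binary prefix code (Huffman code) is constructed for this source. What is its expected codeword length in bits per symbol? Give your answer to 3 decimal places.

2.082 bits/symbol

Probabilities are the counts divided by 146.
Repeatedly combine the two least-probable nodes; the expected code length is the sum of the merged weights.
merge 1/73 + 19/146 → 21/146
merge 21/146 + 25/146 → 23/73
merge 45/146 + 23/73 → 91/146
merge 55/146 + 91/146 → 1
L = 21/146 + 23/73 + 91/146 + 1 = 152/73 ≈ 2.082 bits/symbol.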